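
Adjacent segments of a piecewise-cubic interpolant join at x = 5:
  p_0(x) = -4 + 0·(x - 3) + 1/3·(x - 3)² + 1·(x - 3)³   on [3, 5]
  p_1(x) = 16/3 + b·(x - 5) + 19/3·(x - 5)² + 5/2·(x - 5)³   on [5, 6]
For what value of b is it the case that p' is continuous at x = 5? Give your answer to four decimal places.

13.3333

p_0'(x) = 0 + 2/3·(x - 3) + 3·(x - 3)², so p_0'(5) = 40/3. On the right, p_1'(5) = b, so b = 40/3.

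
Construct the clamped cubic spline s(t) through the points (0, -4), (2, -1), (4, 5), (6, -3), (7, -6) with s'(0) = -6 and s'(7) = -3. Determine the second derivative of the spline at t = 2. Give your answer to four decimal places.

Let M_i = s''(x_i). Step sizes h_i = 2, 2, 2, 1; slopes of the chords Δ_i = (y_(i+1) - y_i)/h_i = 3/2, 3, -4, -3.
  2·M_0 + 8·M_1 + 2·M_2 = 6(Δ_1 - Δ_0) = 9
  2·M_1 + 8·M_2 + 2·M_3 = 6(Δ_2 - Δ_1) = -42
  2·M_2 + 6·M_3 + 1·M_4 = 6(Δ_3 - Δ_2) = 6
Clamped end conditions give two more equations: 2h_0·M_0 + h_0·M_1 = 6(Δ_0 - s'(0)) = 45 and h_3·M_3 + 2h_3·M_4 = 6(s'(7) - Δ_3) = 0.
Solving: M_0 = 1953/172, M_1 = -9/43, M_2 = -1035/172, M_3 = 141/43, M_4 = -141/86.

-0.2093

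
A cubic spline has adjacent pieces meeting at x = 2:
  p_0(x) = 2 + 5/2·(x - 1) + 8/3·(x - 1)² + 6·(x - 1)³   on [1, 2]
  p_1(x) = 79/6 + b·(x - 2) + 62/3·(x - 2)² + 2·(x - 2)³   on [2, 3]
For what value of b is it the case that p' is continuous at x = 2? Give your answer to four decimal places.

25.8333

p_0'(x) = 5/2 + 16/3·(x - 1) + 18·(x - 1)², so p_0'(2) = 155/6. On the right, p_1'(2) = b, so b = 155/6.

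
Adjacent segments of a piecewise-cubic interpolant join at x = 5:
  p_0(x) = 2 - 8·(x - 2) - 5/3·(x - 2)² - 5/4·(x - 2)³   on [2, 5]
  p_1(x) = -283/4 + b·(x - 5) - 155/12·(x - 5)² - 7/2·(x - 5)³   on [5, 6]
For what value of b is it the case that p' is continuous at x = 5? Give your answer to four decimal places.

p_0'(x) = -8 - 10/3·(x - 2) - 15/4·(x - 2)², so p_0'(5) = -207/4. On the right, p_1'(5) = b, so b = -207/4.

-51.7500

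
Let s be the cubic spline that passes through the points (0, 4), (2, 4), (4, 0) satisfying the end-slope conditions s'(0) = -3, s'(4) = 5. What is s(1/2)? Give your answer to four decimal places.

Write σ_i for s''(x_i). With h_i = 2, 2 and divided differences Δ_i = 0, -2, the continuity of s' gives the tridiagonal system
  2·σ_0 + 8·σ_1 + 2·σ_2 = 6(Δ_1 - Δ_0) = -12
Clamped end conditions give two more equations: 2h_0·σ_0 + h_0·σ_1 = 6(Δ_0 - s'(0)) = 18 and h_1·σ_1 + 2h_1·σ_2 = 6(s'(4) - Δ_1) = 42.
Forward elimination and back-substitution give σ_0 = 8, σ_1 = -7, σ_2 = 14.
On [0, 2], s(x) = 4 - 3·x + 4·x² - 5/4·x³.
With x = 1/2: s(1/2) = 107/32.

3.3438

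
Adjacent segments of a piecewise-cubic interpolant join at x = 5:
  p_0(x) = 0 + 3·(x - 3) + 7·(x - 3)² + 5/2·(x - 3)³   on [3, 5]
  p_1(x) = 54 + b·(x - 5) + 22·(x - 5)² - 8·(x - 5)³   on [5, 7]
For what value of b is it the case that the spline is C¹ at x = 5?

61

p_0'(x) = 3 + 14·(x - 3) + 15/2·(x - 3)², so p_0'(5) = 61. On the right, p_1'(5) = b, so b = 61.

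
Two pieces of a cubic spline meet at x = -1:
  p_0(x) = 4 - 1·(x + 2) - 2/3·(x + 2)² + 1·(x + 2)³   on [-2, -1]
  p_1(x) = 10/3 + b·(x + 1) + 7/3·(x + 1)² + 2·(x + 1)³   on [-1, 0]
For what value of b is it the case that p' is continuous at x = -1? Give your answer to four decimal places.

p_0'(x) = -1 - 4/3·(x + 2) + 3·(x + 2)², so p_0'(-1) = 2/3. On the right, p_1'(-1) = b, so b = 2/3.

0.6667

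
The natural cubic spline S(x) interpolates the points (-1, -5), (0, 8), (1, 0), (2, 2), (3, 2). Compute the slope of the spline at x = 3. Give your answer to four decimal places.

-1.6250

Put σ_i = S'' at the i-th knot. Here h = (1, 1, 1, 1) and Δ = (13, -8, 2, 0), so the interior equations h_(i-1)·σ_(i-1) + 2(h_(i-1)+h_i)·σ_i + h_i·σ_(i+1) = 6(Δ_i − Δ_(i-1)) read
  1·σ_0 + 4·σ_1 + 1·σ_2 = 6(Δ_1 - Δ_0) = -126
  1·σ_1 + 4·σ_2 + 1·σ_3 = 6(Δ_2 - Δ_1) = 60
  1·σ_2 + 4·σ_3 + 1·σ_4 = 6(Δ_3 - Δ_2) = -12
Natural end conditions: σ_0 = σ_4 = 0.
Solving the tridiagonal system: σ_0 = 0, σ_1 = -153/4, σ_2 = 27, σ_3 = -39/4, σ_4 = 0.
On [2, 3], S'(x) = b_3 + 2c_3·(x - 2) + 3d_3·(x - 2)² with b_3 = Δ_3 - h_3(2σ_3 + σ_4)/6 = 13/4, c_3 = σ_3/2 = -39/8, d_3 = (σ_4 - σ_3)/(6h_3) = 13/8. So S'(3) = -13/8.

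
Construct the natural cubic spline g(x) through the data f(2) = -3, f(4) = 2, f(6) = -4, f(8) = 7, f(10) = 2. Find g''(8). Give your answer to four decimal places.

Write m_i for g''(x_i). With h_i = 2, 2, 2, 2 and divided differences Δ_i = 5/2, -3, 11/2, -5/2, the continuity of g' gives the tridiagonal system
  2·m_0 + 8·m_1 + 2·m_2 = 6(Δ_1 - Δ_0) = -33
  2·m_1 + 8·m_2 + 2·m_3 = 6(Δ_2 - Δ_1) = 51
  2·m_2 + 8·m_3 + 2·m_4 = 6(Δ_3 - Δ_2) = -48
Natural end conditions: m_0 = m_4 = 0.
Solving: m_0 = 0, m_1 = -747/112, m_2 = 285/28, m_3 = -957/112, m_4 = 0.

-8.5446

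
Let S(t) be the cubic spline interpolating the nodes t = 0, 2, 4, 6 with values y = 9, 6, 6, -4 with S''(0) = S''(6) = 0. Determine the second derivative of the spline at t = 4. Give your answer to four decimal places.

-4.3000

Put M_i = S'' at the i-th knot. Here h = (2, 2, 2) and Δ = (-3/2, 0, -5), so the interior equations h_(i-1)·M_(i-1) + 2(h_(i-1)+h_i)·M_i + h_i·M_(i+1) = 6(Δ_i − Δ_(i-1)) read
  2·M_0 + 8·M_1 + 2·M_2 = 6(Δ_1 - Δ_0) = 9
  2·M_1 + 8·M_2 + 2·M_3 = 6(Δ_2 - Δ_1) = -30
Natural end conditions: M_0 = M_3 = 0.
Hence M_0 = 0, M_1 = 11/5, M_2 = -43/10, M_3 = 0.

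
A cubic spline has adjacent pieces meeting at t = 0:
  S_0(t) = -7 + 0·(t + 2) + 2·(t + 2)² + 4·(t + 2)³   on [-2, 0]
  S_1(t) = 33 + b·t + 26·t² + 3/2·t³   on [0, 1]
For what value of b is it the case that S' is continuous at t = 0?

56

S_0'(t) = 0 + 4·(t + 2) + 12·(t + 2)², so S_0'(0) = 56. On the right, S_1'(0) = b, so b = 56.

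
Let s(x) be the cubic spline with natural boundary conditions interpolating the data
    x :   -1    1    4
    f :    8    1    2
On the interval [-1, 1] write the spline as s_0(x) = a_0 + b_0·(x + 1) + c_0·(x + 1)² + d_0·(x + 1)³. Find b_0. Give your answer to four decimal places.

Let m_i = s''(x_i). Step sizes h_i = 2, 3; slopes of the chords Δ_i = (y_(i+1) - y_i)/h_i = -7/2, 1/3.
  2·m_0 + 10·m_1 + 3·m_2 = 6(Δ_1 - Δ_0) = 23
Natural end conditions: m_0 = m_2 = 0.
Solving: m_0 = 0, m_1 = 23/10, m_2 = 0.
On [-1, 1], with s_0(x) = a_0 + b_0·(x + 1) + c_0·(x + 1)² + d_0·(x + 1)³: c_0 = m_0/2 = 0, d_0 = (m_1 - m_0)/(6h_0) = 23/120, b_0 = Δ_0 - h_0(2m_0 + m_1)/6 = -64/15.

-4.2667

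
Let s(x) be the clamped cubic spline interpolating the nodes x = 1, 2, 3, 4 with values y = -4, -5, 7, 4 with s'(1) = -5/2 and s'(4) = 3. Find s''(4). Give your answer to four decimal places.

Let M_i = s''(x_i). Step sizes h_i = 1, 1, 1; slopes of the chords Δ_i = (y_(i+1) - y_i)/h_i = -1, 12, -3.
  1·M_0 + 4·M_1 + 1·M_2 = 6(Δ_1 - Δ_0) = 78
  1·M_1 + 4·M_2 + 1·M_3 = 6(Δ_2 - Δ_1) = -90
Clamped end conditions give two more equations: 2h_0·M_0 + h_0·M_1 = 6(Δ_0 - s'(1)) = 9 and h_2·M_2 + 2h_2·M_3 = 6(s'(4) - Δ_2) = 36.
Solving: M_0 = -176/15, M_1 = 487/15, M_2 = -602/15, M_3 = 571/15.

38.0667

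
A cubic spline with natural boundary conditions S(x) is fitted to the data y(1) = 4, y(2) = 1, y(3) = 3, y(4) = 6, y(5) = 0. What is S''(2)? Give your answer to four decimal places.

Put m_i = S'' at the i-th knot. Here h = (1, 1, 1, 1) and Δ = (-3, 2, 3, -6), so the interior equations h_(i-1)·m_(i-1) + 2(h_(i-1)+h_i)·m_i + h_i·m_(i+1) = 6(Δ_i − Δ_(i-1)) read
  1·m_0 + 4·m_1 + 1·m_2 = 6(Δ_1 - Δ_0) = 30
  1·m_1 + 4·m_2 + 1·m_3 = 6(Δ_2 - Δ_1) = 6
  1·m_2 + 4·m_3 + 1·m_4 = 6(Δ_3 - Δ_2) = -54
Natural end conditions: m_0 = m_4 = 0.
Solving: m_0 = 0, m_1 = 93/14, m_2 = 24/7, m_3 = -201/14, m_4 = 0.

6.6429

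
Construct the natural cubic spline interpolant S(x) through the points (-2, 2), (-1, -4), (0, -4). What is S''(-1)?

9

With σ_i denoting the second derivative at x_i, h_i = 1, 1, and Δ_i = (y_(i+1) − y_i)/h_i = -6, 0:
  1·σ_0 + 4·σ_1 + 1·σ_2 = 6(Δ_1 - Δ_0) = 36
Natural end conditions: σ_0 = σ_2 = 0.
Solving the tridiagonal system: σ_0 = 0, σ_1 = 9, σ_2 = 0.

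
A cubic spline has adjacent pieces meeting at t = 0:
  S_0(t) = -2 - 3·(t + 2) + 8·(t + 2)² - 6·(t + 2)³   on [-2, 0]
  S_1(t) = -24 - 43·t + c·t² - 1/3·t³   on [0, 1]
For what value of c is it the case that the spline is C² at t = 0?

-28

S_0''(t) = 16 - 36·(t + 2), so S_0''(0) = -56. On the right, S_1''(0) = 2c, so c = -28.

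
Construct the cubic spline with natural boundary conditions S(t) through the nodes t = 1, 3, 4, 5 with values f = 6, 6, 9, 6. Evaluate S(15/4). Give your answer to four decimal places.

8.6230

Let M_i = S''(x_i). Step sizes h_i = 2, 1, 1; slopes of the chords Δ_i = (y_(i+1) - y_i)/h_i = 0, 3, -3.
  2·M_0 + 6·M_1 + 1·M_2 = 6(Δ_1 - Δ_0) = 18
  1·M_1 + 4·M_2 + 1·M_3 = 6(Δ_2 - Δ_1) = -36
Natural end conditions: M_0 = M_3 = 0.
Forward elimination and back-substitution give M_0 = 0, M_1 = 108/23, M_2 = -234/23, M_3 = 0.
On [3, 4], S(t) = 6 + 72/23·(t - 3) + 54/23·(t - 3)² - 57/23·(t - 3)³.
With (t - 3) = 3/4: S(15/4) = 12693/1472.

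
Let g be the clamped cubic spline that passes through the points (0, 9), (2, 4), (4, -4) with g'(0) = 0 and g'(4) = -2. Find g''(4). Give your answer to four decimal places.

3.6250

Let M_i = g''(x_i). Step sizes h_i = 2, 2; slopes of the chords Δ_i = (y_(i+1) - y_i)/h_i = -5/2, -4.
  2·M_0 + 8·M_1 + 2·M_2 = 6(Δ_1 - Δ_0) = -9
Clamped end conditions give two more equations: 2h_0·M_0 + h_0·M_1 = 6(Δ_0 - g'(0)) = -15 and h_1·M_1 + 2h_1·M_2 = 6(g'(4) - Δ_1) = 12.
Forward elimination and back-substitution give M_0 = -25/8, M_1 = -5/4, M_2 = 29/8.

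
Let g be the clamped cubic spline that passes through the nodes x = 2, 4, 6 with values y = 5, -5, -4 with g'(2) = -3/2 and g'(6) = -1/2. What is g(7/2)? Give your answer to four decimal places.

-2.7695

Let M_i = g''(x_i). Step sizes h_i = 2, 2; slopes of the chords Δ_i = (y_(i+1) - y_i)/h_i = -5, 1/2.
  2·M_0 + 8·M_1 + 2·M_2 = 6(Δ_1 - Δ_0) = 33
Clamped end conditions give two more equations: 2h_0·M_0 + h_0·M_1 = 6(Δ_0 - g'(2)) = -21 and h_1·M_1 + 2h_1·M_2 = 6(g'(6) - Δ_1) = -6.
Solving the tridiagonal system: M_0 = -73/8, M_1 = 31/4, M_2 = -43/8.
On [2, 4], g(x) = 5 - 3/2·(x - 2) - 73/16·(x - 2)² + 45/32·(x - 2)³.
With (x - 2) = 3/2: g(7/2) = -709/256.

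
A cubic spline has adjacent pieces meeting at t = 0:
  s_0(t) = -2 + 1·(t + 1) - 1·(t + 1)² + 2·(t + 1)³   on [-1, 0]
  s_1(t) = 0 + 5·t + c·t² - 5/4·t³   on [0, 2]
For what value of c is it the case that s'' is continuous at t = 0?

s_0''(t) = -2 + 12·(t + 1), so s_0''(0) = 10. On the right, s_1''(0) = 2c, so c = 5.

5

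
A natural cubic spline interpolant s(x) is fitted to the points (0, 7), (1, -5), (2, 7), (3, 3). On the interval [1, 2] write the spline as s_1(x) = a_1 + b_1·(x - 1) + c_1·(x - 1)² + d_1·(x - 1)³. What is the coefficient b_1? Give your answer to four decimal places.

2.9333

With σ_i denoting the second derivative at x_i, h_i = 1, 1, 1, and Δ_i = (y_(i+1) − y_i)/h_i = -12, 12, -4:
  1·σ_0 + 4·σ_1 + 1·σ_2 = 6(Δ_1 - Δ_0) = 144
  1·σ_1 + 4·σ_2 + 1·σ_3 = 6(Δ_2 - Δ_1) = -96
Natural end conditions: σ_0 = σ_3 = 0.
Hence σ_0 = 0, σ_1 = 224/5, σ_2 = -176/5, σ_3 = 0.
On [1, 2], with s_1(x) = a_1 + b_1·(x - 1) + c_1·(x - 1)² + d_1·(x - 1)³: c_1 = σ_1/2 = 112/5, d_1 = (σ_2 - σ_1)/(6h_1) = -40/3, b_1 = Δ_1 - h_1(2σ_1 + σ_2)/6 = 44/15.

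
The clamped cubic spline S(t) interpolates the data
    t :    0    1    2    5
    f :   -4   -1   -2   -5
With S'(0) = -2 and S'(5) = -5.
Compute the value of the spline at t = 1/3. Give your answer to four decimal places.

Let σ_i = S''(x_i). Step sizes h_i = 1, 1, 3; slopes of the chords Δ_i = (y_(i+1) - y_i)/h_i = 3, -1, -1.
  1·σ_0 + 4·σ_1 + 1·σ_2 = 6(Δ_1 - Δ_0) = -24
  1·σ_1 + 8·σ_2 + 3·σ_3 = 6(Δ_2 - Δ_1) = 0
Clamped end conditions give two more equations: 2h_0·σ_0 + h_0·σ_1 = 6(Δ_0 - S'(0)) = 30 and h_2·σ_2 + 2h_2·σ_3 = 6(S'(5) - Δ_2) = -24.
Solving the tridiagonal system: σ_0 = 612/29, σ_1 = -354/29, σ_2 = 108/29, σ_3 = -170/29.
On [0, 1], S(t) = -4 - 2·t + 306/29·t² - 161/29·t³.
With t = 1/3: S(1/3) = -2897/783.

-3.6999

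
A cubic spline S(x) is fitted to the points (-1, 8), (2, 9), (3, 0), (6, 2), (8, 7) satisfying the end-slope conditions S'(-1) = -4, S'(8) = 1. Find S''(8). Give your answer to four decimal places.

Put σ_i = S'' at the i-th knot. Here h = (3, 1, 3, 2) and Δ = (1/3, -9, 2/3, 5/2), so the interior equations h_(i-1)·σ_(i-1) + 2(h_(i-1)+h_i)·σ_i + h_i·σ_(i+1) = 6(Δ_i − Δ_(i-1)) read
  3·σ_0 + 8·σ_1 + 1·σ_2 = 6(Δ_1 - Δ_0) = -56
  1·σ_1 + 8·σ_2 + 3·σ_3 = 6(Δ_2 - Δ_1) = 58
  3·σ_2 + 10·σ_3 + 2·σ_4 = 6(Δ_3 - Δ_2) = 11
Clamped end conditions give two more equations: 2h_0·σ_0 + h_0·σ_1 = 6(Δ_0 - S'(-1)) = 26 and h_3·σ_3 + 2h_3·σ_4 = 6(S'(8) - Δ_3) = -9.
Solving: σ_0 = 1843/178, σ_1 = -3215/267, σ_2 = 4949/534, σ_3 = -365/267, σ_4 = -1673/1068.

-1.5665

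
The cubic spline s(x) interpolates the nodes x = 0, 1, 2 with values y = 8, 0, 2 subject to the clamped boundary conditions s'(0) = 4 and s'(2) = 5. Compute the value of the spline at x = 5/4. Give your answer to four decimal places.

-0.8711

With σ_i denoting the second derivative at x_i, h_i = 1, 1, and Δ_i = (y_(i+1) − y_i)/h_i = -8, 2:
  1·σ_0 + 4·σ_1 + 1·σ_2 = 6(Δ_1 - Δ_0) = 60
Clamped end conditions give two more equations: 2h_0·σ_0 + h_0·σ_1 = 6(Δ_0 - s'(0)) = -72 and h_1·σ_1 + 2h_1·σ_2 = 6(s'(2) - Δ_1) = 18.
Hence σ_0 = -101/2, σ_1 = 29, σ_2 = -11/2.
On [1, 2], s(x) = 0 - 27/4·(x - 1) + 29/2·(x - 1)² - 23/4·(x - 1)³.
With (x - 1) = 1/4: s(5/4) = -223/256.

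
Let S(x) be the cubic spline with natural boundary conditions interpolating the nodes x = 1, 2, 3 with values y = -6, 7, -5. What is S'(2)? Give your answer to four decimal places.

Put M_i = S'' at the i-th knot. Here h = (1, 1) and Δ = (13, -12), so the interior equations h_(i-1)·M_(i-1) + 2(h_(i-1)+h_i)·M_i + h_i·M_(i+1) = 6(Δ_i − Δ_(i-1)) read
  1·M_0 + 4·M_1 + 1·M_2 = 6(Δ_1 - Δ_0) = -150
Natural end conditions: M_0 = M_2 = 0.
Solving: M_0 = 0, M_1 = -75/2, M_2 = 0.
On [2, 3], S'(x) = b_1 + 2c_1·(x - 2) + 3d_1·(x - 2)² with b_1 = Δ_1 - h_1(2M_1 + M_2)/6 = 1/2, c_1 = M_1/2 = -75/4, d_1 = (M_2 - M_1)/(6h_1) = 25/4. So S'(2) = 1/2.

0.5000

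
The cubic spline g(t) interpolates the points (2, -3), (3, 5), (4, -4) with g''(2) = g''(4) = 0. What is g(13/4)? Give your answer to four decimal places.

Let σ_i = g''(x_i). Step sizes h_i = 1, 1; slopes of the chords Δ_i = (y_(i+1) - y_i)/h_i = 8, -9.
  1·σ_0 + 4·σ_1 + 1·σ_2 = 6(Δ_1 - Δ_0) = -102
Natural end conditions: σ_0 = σ_2 = 0.
Solving: σ_0 = 0, σ_1 = -51/2, σ_2 = 0.
On [3, 4], g(t) = 5 - 1/2·(t - 3) - 51/4·(t - 3)² + 17/4·(t - 3)³.
With (t - 3) = 1/4: g(13/4) = 1061/256.

4.1445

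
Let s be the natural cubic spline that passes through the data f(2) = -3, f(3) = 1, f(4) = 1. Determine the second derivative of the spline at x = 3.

Let m_i = s''(x_i). Step sizes h_i = 1, 1; slopes of the chords Δ_i = (y_(i+1) - y_i)/h_i = 4, 0.
  1·m_0 + 4·m_1 + 1·m_2 = 6(Δ_1 - Δ_0) = -24
Natural end conditions: m_0 = m_2 = 0.
Solving: m_0 = 0, m_1 = -6, m_2 = 0.

-6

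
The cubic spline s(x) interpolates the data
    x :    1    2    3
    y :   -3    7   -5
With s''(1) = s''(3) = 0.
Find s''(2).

With m_i denoting the second derivative at x_i, h_i = 1, 1, and Δ_i = (y_(i+1) − y_i)/h_i = 10, -12:
  1·m_0 + 4·m_1 + 1·m_2 = 6(Δ_1 - Δ_0) = -132
Natural end conditions: m_0 = m_2 = 0.
Hence m_0 = 0, m_1 = -33, m_2 = 0.

-33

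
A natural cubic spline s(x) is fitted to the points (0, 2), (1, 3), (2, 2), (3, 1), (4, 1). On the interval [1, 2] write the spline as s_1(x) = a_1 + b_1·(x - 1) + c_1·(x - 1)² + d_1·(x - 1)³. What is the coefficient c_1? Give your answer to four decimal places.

With M_i denoting the second derivative at x_i, h_i = 1, 1, 1, 1, and Δ_i = (y_(i+1) − y_i)/h_i = 1, -1, -1, 0:
  1·M_0 + 4·M_1 + 1·M_2 = 6(Δ_1 - Δ_0) = -12
  1·M_1 + 4·M_2 + 1·M_3 = 6(Δ_2 - Δ_1) = 0
  1·M_2 + 4·M_3 + 1·M_4 = 6(Δ_3 - Δ_2) = 6
Natural end conditions: M_0 = M_4 = 0.
Hence M_0 = 0, M_1 = -87/28, M_2 = 3/7, M_3 = 39/28, M_4 = 0.
On [1, 2], with s_1(x) = a_1 + b_1·(x - 1) + c_1·(x - 1)² + d_1·(x - 1)³: c_1 = M_1/2 = -87/56, d_1 = (M_2 - M_1)/(6h_1) = 33/56, b_1 = Δ_1 - h_1(2M_1 + M_2)/6 = -1/28.

-1.5536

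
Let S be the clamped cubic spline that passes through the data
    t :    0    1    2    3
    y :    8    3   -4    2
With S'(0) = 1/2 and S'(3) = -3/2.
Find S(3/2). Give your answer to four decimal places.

Write M_i for S''(x_i). With h_i = 1, 1, 1 and divided differences Δ_i = -5, -7, 6, the continuity of S' gives the tridiagonal system
  1·M_0 + 4·M_1 + 1·M_2 = 6(Δ_1 - Δ_0) = -12
  1·M_1 + 4·M_2 + 1·M_3 = 6(Δ_2 - Δ_1) = 78
Clamped end conditions give two more equations: 2h_0·M_0 + h_0·M_1 = 6(Δ_0 - S'(0)) = -33 and h_2·M_2 + 2h_2·M_3 = 6(S'(3) - Δ_2) = -45.
Forward elimination and back-substitution give M_0 = -191/15, M_1 = -113/15, M_2 = 463/15, M_3 = -569/15.
On [1, 2], S(t) = 3 - 289/30·(t - 1) - 113/30·(t - 1)² + 32/5·(t - 1)³.
With (t - 1) = 1/2: S(3/2) = -47/24.

-1.9583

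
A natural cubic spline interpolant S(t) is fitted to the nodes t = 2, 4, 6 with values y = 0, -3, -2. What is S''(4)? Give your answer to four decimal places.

1.5000

Put σ_i = S'' at the i-th knot. Here h = (2, 2) and Δ = (-3/2, 1/2), so the interior equations h_(i-1)·σ_(i-1) + 2(h_(i-1)+h_i)·σ_i + h_i·σ_(i+1) = 6(Δ_i − Δ_(i-1)) read
  2·σ_0 + 8·σ_1 + 2·σ_2 = 6(Δ_1 - Δ_0) = 12
Natural end conditions: σ_0 = σ_2 = 0.
Forward elimination and back-substitution give σ_0 = 0, σ_1 = 3/2, σ_2 = 0.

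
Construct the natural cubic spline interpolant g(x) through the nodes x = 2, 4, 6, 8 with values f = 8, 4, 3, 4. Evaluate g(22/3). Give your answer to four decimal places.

3.5679

Put M_i = g'' at the i-th knot. Here h = (2, 2, 2) and Δ = (-2, -1/2, 1/2), so the interior equations h_(i-1)·M_(i-1) + 2(h_(i-1)+h_i)·M_i + h_i·M_(i+1) = 6(Δ_i − Δ_(i-1)) read
  2·M_0 + 8·M_1 + 2·M_2 = 6(Δ_1 - Δ_0) = 9
  2·M_1 + 8·M_2 + 2·M_3 = 6(Δ_2 - Δ_1) = 6
Natural end conditions: M_0 = M_3 = 0.
Forward elimination and back-substitution give M_0 = 0, M_1 = 1, M_2 = 1/2, M_3 = 0.
On [6, 8], g(x) = 3 + 1/6·(x - 6) + 1/4·(x - 6)² - 1/24·(x - 6)³.
With (x - 6) = 4/3: g(22/3) = 289/81.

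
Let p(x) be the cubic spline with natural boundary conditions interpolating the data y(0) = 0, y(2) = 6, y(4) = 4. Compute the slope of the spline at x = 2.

1

With σ_i denoting the second derivative at x_i, h_i = 2, 2, and Δ_i = (y_(i+1) − y_i)/h_i = 3, -1:
  2·σ_0 + 8·σ_1 + 2·σ_2 = 6(Δ_1 - Δ_0) = -24
Natural end conditions: σ_0 = σ_2 = 0.
Hence σ_0 = 0, σ_1 = -3, σ_2 = 0.
On [2, 4], p'(x) = b_1 + 2c_1·(x - 2) + 3d_1·(x - 2)² with b_1 = Δ_1 - h_1(2σ_1 + σ_2)/6 = 1, c_1 = σ_1/2 = -3/2, d_1 = (σ_2 - σ_1)/(6h_1) = 1/4. So p'(2) = 1.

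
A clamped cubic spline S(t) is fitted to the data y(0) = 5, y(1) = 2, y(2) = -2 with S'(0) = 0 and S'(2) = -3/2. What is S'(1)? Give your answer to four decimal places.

-4.8750

Let M_i = S''(x_i). Step sizes h_i = 1, 1; slopes of the chords Δ_i = (y_(i+1) - y_i)/h_i = -3, -4.
  1·M_0 + 4·M_1 + 1·M_2 = 6(Δ_1 - Δ_0) = -6
Clamped end conditions give two more equations: 2h_0·M_0 + h_0·M_1 = 6(Δ_0 - S'(0)) = -18 and h_1·M_1 + 2h_1·M_2 = 6(S'(2) - Δ_1) = 15.
Solving: M_0 = -33/4, M_1 = -3/2, M_2 = 33/4.
On [1, 2], S'(t) = b_1 + 2c_1·(t - 1) + 3d_1·(t - 1)² with b_1 = Δ_1 - h_1(2M_1 + M_2)/6 = -39/8, c_1 = M_1/2 = -3/4, d_1 = (M_2 - M_1)/(6h_1) = 13/8. So S'(1) = -39/8.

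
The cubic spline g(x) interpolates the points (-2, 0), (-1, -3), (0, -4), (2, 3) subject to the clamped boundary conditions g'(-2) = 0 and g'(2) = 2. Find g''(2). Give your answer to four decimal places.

Write M_i for g''(x_i). With h_i = 1, 1, 2 and divided differences Δ_i = -3, -1, 7/2, the continuity of g' gives the tridiagonal system
  1·M_0 + 4·M_1 + 1·M_2 = 6(Δ_1 - Δ_0) = 12
  1·M_1 + 6·M_2 + 2·M_3 = 6(Δ_2 - Δ_1) = 27
Clamped end conditions give two more equations: 2h_0·M_0 + h_0·M_1 = 6(Δ_0 - g'(-2)) = -18 and h_2·M_2 + 2h_2·M_3 = 6(g'(2) - Δ_2) = -9.
Solving the tridiagonal system: M_0 = -247/22, M_1 = 49/11, M_2 = 119/22, M_3 = -109/22.

-4.9545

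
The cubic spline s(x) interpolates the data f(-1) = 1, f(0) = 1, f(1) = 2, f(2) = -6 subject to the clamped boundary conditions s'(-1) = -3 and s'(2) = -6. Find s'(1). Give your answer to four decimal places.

Put m_i = s'' at the i-th knot. Here h = (1, 1, 1) and Δ = (0, 1, -8), so the interior equations h_(i-1)·m_(i-1) + 2(h_(i-1)+h_i)·m_i + h_i·m_(i+1) = 6(Δ_i − Δ_(i-1)) read
  1·m_0 + 4·m_1 + 1·m_2 = 6(Δ_1 - Δ_0) = 6
  1·m_1 + 4·m_2 + 1·m_3 = 6(Δ_2 - Δ_1) = -54
Clamped end conditions give two more equations: 2h_0·m_0 + h_0·m_1 = 6(Δ_0 - s'(-1)) = 18 and h_2·m_2 + 2h_2·m_3 = 6(s'(2) - Δ_2) = 12.
Solving the tridiagonal system: m_0 = 34/5, m_1 = 22/5, m_2 = -92/5, m_3 = 76/5.
On [1, 2], s'(x) = b_2 + 2c_2·(x - 1) + 3d_2·(x - 1)² with b_2 = Δ_2 - h_2(2m_2 + m_3)/6 = -22/5, c_2 = m_2/2 = -46/5, d_2 = (m_3 - m_2)/(6h_2) = 28/5. So s'(1) = -22/5.

-4.4000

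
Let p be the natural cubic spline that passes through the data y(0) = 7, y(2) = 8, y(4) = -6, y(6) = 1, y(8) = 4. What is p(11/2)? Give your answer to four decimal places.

-1.5427

With σ_i denoting the second derivative at x_i, h_i = 2, 2, 2, 2, and Δ_i = (y_(i+1) − y_i)/h_i = 1/2, -7, 7/2, 3/2:
  2·σ_0 + 8·σ_1 + 2·σ_2 = 6(Δ_1 - Δ_0) = -45
  2·σ_1 + 8·σ_2 + 2·σ_3 = 6(Δ_2 - Δ_1) = 63
  2·σ_2 + 8·σ_3 + 2·σ_4 = 6(Δ_3 - Δ_2) = -12
Natural end conditions: σ_0 = σ_4 = 0.
Solving the tridiagonal system: σ_0 = 0, σ_1 = -939/112, σ_2 = 309/28, σ_3 = -477/112, σ_4 = 0.
On [4, 6], p(t) = -6 - 39/16·(t - 4) + 309/56·(t - 4)² - 571/448·(t - 4)³.
With (t - 4) = 3/2: p(11/2) = -5529/3584.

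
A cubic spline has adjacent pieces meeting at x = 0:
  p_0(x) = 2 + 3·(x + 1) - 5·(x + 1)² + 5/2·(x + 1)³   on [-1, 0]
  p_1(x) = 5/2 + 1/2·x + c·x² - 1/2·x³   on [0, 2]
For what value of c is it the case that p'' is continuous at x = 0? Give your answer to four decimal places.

p_0''(x) = -10 + 15·(x + 1), so p_0''(0) = 5. On the right, p_1''(0) = 2c, so c = 5/2.

2.5000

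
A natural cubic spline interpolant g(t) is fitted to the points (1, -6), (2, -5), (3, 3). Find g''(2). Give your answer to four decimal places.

Write m_i for g''(x_i). With h_i = 1, 1 and divided differences Δ_i = 1, 8, the continuity of g' gives the tridiagonal system
  1·m_0 + 4·m_1 + 1·m_2 = 6(Δ_1 - Δ_0) = 42
Natural end conditions: m_0 = m_2 = 0.
Forward elimination and back-substitution give m_0 = 0, m_1 = 21/2, m_2 = 0.

10.5000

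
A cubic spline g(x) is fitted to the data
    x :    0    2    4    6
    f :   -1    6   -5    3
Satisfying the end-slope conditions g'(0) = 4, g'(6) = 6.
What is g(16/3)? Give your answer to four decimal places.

-1.1679

Put M_i = g'' at the i-th knot. Here h = (2, 2, 2) and Δ = (7/2, -11/2, 4), so the interior equations h_(i-1)·M_(i-1) + 2(h_(i-1)+h_i)·M_i + h_i·M_(i+1) = 6(Δ_i − Δ_(i-1)) read
  2·M_0 + 8·M_1 + 2·M_2 = 6(Δ_1 - Δ_0) = -54
  2·M_1 + 8·M_2 + 2·M_3 = 6(Δ_2 - Δ_1) = 57
Clamped end conditions give two more equations: 2h_0·M_0 + h_0·M_1 = 6(Δ_0 - g'(0)) = -3 and h_2·M_2 + 2h_2·M_3 = 6(g'(6) - Δ_2) = 12.
Solving: M_0 = 67/15, M_1 = -313/30, M_2 = 154/15, M_3 = -32/15.
On [4, 6], g(x) = -5 - 32/15·(x - 4) + 77/15·(x - 4)² - 31/30·(x - 4)³.
With (x - 4) = 4/3: g(16/3) = -473/405.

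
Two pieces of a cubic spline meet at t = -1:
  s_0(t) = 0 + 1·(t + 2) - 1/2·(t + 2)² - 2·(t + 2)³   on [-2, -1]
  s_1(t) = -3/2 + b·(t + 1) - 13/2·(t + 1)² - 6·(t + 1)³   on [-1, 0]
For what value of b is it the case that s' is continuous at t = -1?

s_0'(t) = 1 - 1·(t + 2) - 6·(t + 2)², so s_0'(-1) = -6. On the right, s_1'(-1) = b, so b = -6.

-6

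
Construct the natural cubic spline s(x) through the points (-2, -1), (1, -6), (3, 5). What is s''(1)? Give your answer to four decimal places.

4.3000

With m_i denoting the second derivative at x_i, h_i = 3, 2, and Δ_i = (y_(i+1) − y_i)/h_i = -5/3, 11/2:
  3·m_0 + 10·m_1 + 2·m_2 = 6(Δ_1 - Δ_0) = 43
Natural end conditions: m_0 = m_2 = 0.
Solving the tridiagonal system: m_0 = 0, m_1 = 43/10, m_2 = 0.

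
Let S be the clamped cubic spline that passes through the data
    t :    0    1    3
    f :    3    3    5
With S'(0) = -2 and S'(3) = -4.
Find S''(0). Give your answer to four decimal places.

4.3333

With σ_i denoting the second derivative at x_i, h_i = 1, 2, and Δ_i = (y_(i+1) − y_i)/h_i = 0, 1:
  1·σ_0 + 6·σ_1 + 2·σ_2 = 6(Δ_1 - Δ_0) = 6
Clamped end conditions give two more equations: 2h_0·σ_0 + h_0·σ_1 = 6(Δ_0 - S'(0)) = 12 and h_1·σ_1 + 2h_1·σ_2 = 6(S'(3) - Δ_1) = -30.
Forward elimination and back-substitution give σ_0 = 13/3, σ_1 = 10/3, σ_2 = -55/6.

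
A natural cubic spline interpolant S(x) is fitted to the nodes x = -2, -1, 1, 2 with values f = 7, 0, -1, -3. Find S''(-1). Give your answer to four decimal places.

Write σ_i for S''(x_i). With h_i = 1, 2, 1 and divided differences Δ_i = -7, -1/2, -2, the continuity of S' gives the tridiagonal system
  1·σ_0 + 6·σ_1 + 2·σ_2 = 6(Δ_1 - Δ_0) = 39
  2·σ_1 + 6·σ_2 + 1·σ_3 = 6(Δ_2 - Δ_1) = -9
Natural end conditions: σ_0 = σ_3 = 0.
Solving: σ_0 = 0, σ_1 = 63/8, σ_2 = -33/8, σ_3 = 0.

7.8750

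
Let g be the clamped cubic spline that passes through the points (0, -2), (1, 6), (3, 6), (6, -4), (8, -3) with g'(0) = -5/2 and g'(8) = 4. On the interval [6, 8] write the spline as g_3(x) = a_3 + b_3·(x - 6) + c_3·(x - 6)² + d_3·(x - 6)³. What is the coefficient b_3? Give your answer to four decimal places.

-1.8489

Let σ_i = g''(x_i). Step sizes h_i = 1, 2, 3, 2; slopes of the chords Δ_i = (y_(i+1) - y_i)/h_i = 8, 0, -10/3, 1/2.
  1·σ_0 + 6·σ_1 + 2·σ_2 = 6(Δ_1 - Δ_0) = -48
  2·σ_1 + 10·σ_2 + 3·σ_3 = 6(Δ_2 - Δ_1) = -20
  3·σ_2 + 10·σ_3 + 2·σ_4 = 6(Δ_3 - Δ_2) = 23
Clamped end conditions give two more equations: 2h_0·σ_0 + h_0·σ_1 = 6(Δ_0 - g'(0)) = 63 and h_3·σ_3 + 2h_3·σ_4 = 6(g'(8) - Δ_3) = 21.
Hence σ_0 = 10601/273, σ_1 = -4003/273, σ_2 = 313/546, σ_3 = 109/91, σ_4 = 1693/364.
On [6, 8], with g_3(x) = a_3 + b_3·(x - 6) + c_3·(x - 6)² + d_3·(x - 6)³: c_3 = σ_3/2 = 109/182, d_3 = (σ_4 - σ_3)/(6h_3) = 419/1456, b_3 = Δ_3 - h_3(2σ_3 + σ_4)/6 = -673/364.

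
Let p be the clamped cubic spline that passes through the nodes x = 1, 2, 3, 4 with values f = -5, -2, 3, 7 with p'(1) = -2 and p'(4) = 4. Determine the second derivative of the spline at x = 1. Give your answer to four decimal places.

With σ_i denoting the second derivative at x_i, h_i = 1, 1, 1, and Δ_i = (y_(i+1) − y_i)/h_i = 3, 5, 4:
  1·σ_0 + 4·σ_1 + 1·σ_2 = 6(Δ_1 - Δ_0) = 12
  1·σ_1 + 4·σ_2 + 1·σ_3 = 6(Δ_2 - Δ_1) = -6
Clamped end conditions give two more equations: 2h_0·σ_0 + h_0·σ_1 = 6(Δ_0 - p'(1)) = 30 and h_2·σ_2 + 2h_2·σ_3 = 6(p'(4) - Δ_2) = 0.
Solving the tridiagonal system: σ_0 = 76/5, σ_1 = -2/5, σ_2 = -8/5, σ_3 = 4/5.

15.2000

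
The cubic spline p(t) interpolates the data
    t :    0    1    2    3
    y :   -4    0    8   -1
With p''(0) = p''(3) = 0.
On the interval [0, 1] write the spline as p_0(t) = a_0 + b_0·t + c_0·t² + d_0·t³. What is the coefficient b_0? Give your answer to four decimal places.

1.8000

Let m_i = p''(x_i). Step sizes h_i = 1, 1, 1; slopes of the chords Δ_i = (y_(i+1) - y_i)/h_i = 4, 8, -9.
  1·m_0 + 4·m_1 + 1·m_2 = 6(Δ_1 - Δ_0) = 24
  1·m_1 + 4·m_2 + 1·m_3 = 6(Δ_2 - Δ_1) = -102
Natural end conditions: m_0 = m_3 = 0.
Hence m_0 = 0, m_1 = 66/5, m_2 = -144/5, m_3 = 0.
On [0, 1], with p_0(t) = a_0 + b_0·t + c_0·t² + d_0·t³: c_0 = m_0/2 = 0, d_0 = (m_1 - m_0)/(6h_0) = 11/5, b_0 = Δ_0 - h_0(2m_0 + m_1)/6 = 9/5.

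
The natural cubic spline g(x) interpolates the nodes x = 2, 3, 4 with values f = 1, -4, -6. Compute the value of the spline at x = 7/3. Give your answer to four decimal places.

-0.8889

Let M_i = g''(x_i). Step sizes h_i = 1, 1; slopes of the chords Δ_i = (y_(i+1) - y_i)/h_i = -5, -2.
  1·M_0 + 4·M_1 + 1·M_2 = 6(Δ_1 - Δ_0) = 18
Natural end conditions: M_0 = M_2 = 0.
Solving: M_0 = 0, M_1 = 9/2, M_2 = 0.
On [2, 3], g(x) = 1 - 23/4·(x - 2) + 0·(x - 2)² + 3/4·(x - 2)³.
With (x - 2) = 1/3: g(7/3) = -8/9.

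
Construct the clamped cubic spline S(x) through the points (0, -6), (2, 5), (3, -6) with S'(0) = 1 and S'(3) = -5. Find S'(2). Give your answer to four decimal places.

-6.7500

Let σ_i = S''(x_i). Step sizes h_i = 2, 1; slopes of the chords Δ_i = (y_(i+1) - y_i)/h_i = 11/2, -11.
  2·σ_0 + 6·σ_1 + 1·σ_2 = 6(Δ_1 - Δ_0) = -99
Clamped end conditions give two more equations: 2h_0·σ_0 + h_0·σ_1 = 6(Δ_0 - S'(0)) = 27 and h_1·σ_1 + 2h_1·σ_2 = 6(S'(3) - Δ_1) = 36.
Solving: σ_0 = 85/4, σ_1 = -29, σ_2 = 65/2.
On [2, 3], S'(x) = b_1 + 2c_1·(x - 2) + 3d_1·(x - 2)² with b_1 = Δ_1 - h_1(2σ_1 + σ_2)/6 = -27/4, c_1 = σ_1/2 = -29/2, d_1 = (σ_2 - σ_1)/(6h_1) = 41/4. So S'(2) = -27/4.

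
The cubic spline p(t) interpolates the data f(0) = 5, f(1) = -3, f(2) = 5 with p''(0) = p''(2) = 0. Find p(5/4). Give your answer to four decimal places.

-2.3125

Put M_i = p'' at the i-th knot. Here h = (1, 1) and Δ = (-8, 8), so the interior equations h_(i-1)·M_(i-1) + 2(h_(i-1)+h_i)·M_i + h_i·M_(i+1) = 6(Δ_i − Δ_(i-1)) read
  1·M_0 + 4·M_1 + 1·M_2 = 6(Δ_1 - Δ_0) = 96
Natural end conditions: M_0 = M_2 = 0.
Solving: M_0 = 0, M_1 = 24, M_2 = 0.
On [1, 2], p(t) = -3 + 0·(t - 1) + 12·(t - 1)² - 4·(t - 1)³.
With (t - 1) = 1/4: p(5/4) = -37/16.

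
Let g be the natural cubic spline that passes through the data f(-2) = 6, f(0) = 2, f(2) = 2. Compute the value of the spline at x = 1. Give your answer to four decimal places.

With m_i denoting the second derivative at x_i, h_i = 2, 2, and Δ_i = (y_(i+1) − y_i)/h_i = -2, 0:
  2·m_0 + 8·m_1 + 2·m_2 = 6(Δ_1 - Δ_0) = 12
Natural end conditions: m_0 = m_2 = 0.
Hence m_0 = 0, m_1 = 3/2, m_2 = 0.
On [0, 2], g(x) = 2 - 1·x + 3/4·x² - 1/8·x³.
With x = 1: g(1) = 13/8.

1.6250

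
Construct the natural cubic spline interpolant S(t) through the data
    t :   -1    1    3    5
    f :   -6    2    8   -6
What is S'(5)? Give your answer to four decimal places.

Let σ_i = S''(x_i). Step sizes h_i = 2, 2, 2; slopes of the chords Δ_i = (y_(i+1) - y_i)/h_i = 4, 3, -7.
  2·σ_0 + 8·σ_1 + 2·σ_2 = 6(Δ_1 - Δ_0) = -6
  2·σ_1 + 8·σ_2 + 2·σ_3 = 6(Δ_2 - Δ_1) = -60
Natural end conditions: σ_0 = σ_3 = 0.
Forward elimination and back-substitution give σ_0 = 0, σ_1 = 6/5, σ_2 = -39/5, σ_3 = 0.
On [3, 5], S'(t) = b_2 + 2c_2·(t - 3) + 3d_2·(t - 3)² with b_2 = Δ_2 - h_2(2σ_2 + σ_3)/6 = -9/5, c_2 = σ_2/2 = -39/10, d_2 = (σ_3 - σ_2)/(6h_2) = 13/20. So S'(5) = -48/5.

-9.6000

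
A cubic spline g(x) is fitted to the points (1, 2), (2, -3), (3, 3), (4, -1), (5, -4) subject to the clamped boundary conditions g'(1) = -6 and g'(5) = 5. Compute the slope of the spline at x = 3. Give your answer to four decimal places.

2.9286

Put M_i = g'' at the i-th knot. Here h = (1, 1, 1, 1) and Δ = (-5, 6, -4, -3), so the interior equations h_(i-1)·M_(i-1) + 2(h_(i-1)+h_i)·M_i + h_i·M_(i+1) = 6(Δ_i − Δ_(i-1)) read
  1·M_0 + 4·M_1 + 1·M_2 = 6(Δ_1 - Δ_0) = 66
  1·M_1 + 4·M_2 + 1·M_3 = 6(Δ_2 - Δ_1) = -60
  1·M_2 + 4·M_3 + 1·M_4 = 6(Δ_3 - Δ_2) = 6
Clamped end conditions give two more equations: 2h_0·M_0 + h_0·M_1 = 6(Δ_0 - g'(1)) = 6 and h_3·M_3 + 2h_3·M_4 = 6(g'(5) - Δ_3) = 48.
Hence M_0 = -253/28, M_1 = 337/14, M_2 = -85/4, M_3 = 13/14, M_4 = 659/28.
On [3, 4], g'(x) = b_2 + 2c_2·(x - 3) + 3d_2·(x - 3)² with b_2 = Δ_2 - h_2(2M_2 + M_3)/6 = 41/14, c_2 = M_2/2 = -85/8, d_2 = (M_3 - M_2)/(6h_2) = 207/56. So g'(3) = 41/14.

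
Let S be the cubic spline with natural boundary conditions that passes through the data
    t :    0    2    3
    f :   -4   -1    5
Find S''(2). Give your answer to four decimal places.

With M_i denoting the second derivative at x_i, h_i = 2, 1, and Δ_i = (y_(i+1) − y_i)/h_i = 3/2, 6:
  2·M_0 + 6·M_1 + 1·M_2 = 6(Δ_1 - Δ_0) = 27
Natural end conditions: M_0 = M_2 = 0.
Solving the tridiagonal system: M_0 = 0, M_1 = 9/2, M_2 = 0.

4.5000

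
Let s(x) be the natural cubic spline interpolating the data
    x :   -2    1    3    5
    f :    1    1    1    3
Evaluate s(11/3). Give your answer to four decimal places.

With σ_i denoting the second derivative at x_i, h_i = 3, 2, 2, and Δ_i = (y_(i+1) − y_i)/h_i = 0, 0, 1:
  3·σ_0 + 10·σ_1 + 2·σ_2 = 6(Δ_1 - Δ_0) = 0
  2·σ_1 + 8·σ_2 + 2·σ_3 = 6(Δ_2 - Δ_1) = 6
Natural end conditions: σ_0 = σ_3 = 0.
Solving the tridiagonal system: σ_0 = 0, σ_1 = -3/19, σ_2 = 15/19, σ_3 = 0.
On [3, 5], s(x) = 1 + 9/19·(x - 3) + 15/38·(x - 3)² - 5/76·(x - 3)³.
With (x - 3) = 2/3: s(11/3) = 755/513.

1.4717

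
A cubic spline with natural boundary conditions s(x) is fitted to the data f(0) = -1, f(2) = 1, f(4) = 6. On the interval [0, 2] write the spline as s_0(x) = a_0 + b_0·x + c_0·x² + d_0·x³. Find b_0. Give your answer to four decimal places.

Write M_i for s''(x_i). With h_i = 2, 2 and divided differences Δ_i = 1, 5/2, the continuity of s' gives the tridiagonal system
  2·M_0 + 8·M_1 + 2·M_2 = 6(Δ_1 - Δ_0) = 9
Natural end conditions: M_0 = M_2 = 0.
Forward elimination and back-substitution give M_0 = 0, M_1 = 9/8, M_2 = 0.
On [0, 2], with s_0(x) = a_0 + b_0·x + c_0·x² + d_0·x³: c_0 = M_0/2 = 0, d_0 = (M_1 - M_0)/(6h_0) = 3/32, b_0 = Δ_0 - h_0(2M_0 + M_1)/6 = 5/8.

0.6250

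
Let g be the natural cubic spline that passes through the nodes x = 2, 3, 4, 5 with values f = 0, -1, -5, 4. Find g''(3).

With M_i denoting the second derivative at x_i, h_i = 1, 1, 1, and Δ_i = (y_(i+1) − y_i)/h_i = -1, -4, 9:
  1·M_0 + 4·M_1 + 1·M_2 = 6(Δ_1 - Δ_0) = -18
  1·M_1 + 4·M_2 + 1·M_3 = 6(Δ_2 - Δ_1) = 78
Natural end conditions: M_0 = M_3 = 0.
Solving the tridiagonal system: M_0 = 0, M_1 = -10, M_2 = 22, M_3 = 0.

-10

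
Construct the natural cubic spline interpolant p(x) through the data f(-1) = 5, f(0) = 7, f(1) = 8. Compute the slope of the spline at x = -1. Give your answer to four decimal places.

2.2500

With σ_i denoting the second derivative at x_i, h_i = 1, 1, and Δ_i = (y_(i+1) − y_i)/h_i = 2, 1:
  1·σ_0 + 4·σ_1 + 1·σ_2 = 6(Δ_1 - Δ_0) = -6
Natural end conditions: σ_0 = σ_2 = 0.
Solving the tridiagonal system: σ_0 = 0, σ_1 = -3/2, σ_2 = 0.
On [-1, 0], p'(x) = b_0 + 2c_0·(x + 1) + 3d_0·(x + 1)² with b_0 = Δ_0 - h_0(2σ_0 + σ_1)/6 = 9/4, c_0 = σ_0/2 = 0, d_0 = (σ_1 - σ_0)/(6h_0) = -1/4. So p'(-1) = 9/4.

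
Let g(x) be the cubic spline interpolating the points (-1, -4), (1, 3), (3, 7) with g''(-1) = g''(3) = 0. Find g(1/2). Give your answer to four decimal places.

1.4961

Put σ_i = g'' at the i-th knot. Here h = (2, 2) and Δ = (7/2, 2), so the interior equations h_(i-1)·σ_(i-1) + 2(h_(i-1)+h_i)·σ_i + h_i·σ_(i+1) = 6(Δ_i − Δ_(i-1)) read
  2·σ_0 + 8·σ_1 + 2·σ_2 = 6(Δ_1 - Δ_0) = -9
Natural end conditions: σ_0 = σ_2 = 0.
Forward elimination and back-substitution give σ_0 = 0, σ_1 = -9/8, σ_2 = 0.
On [-1, 1], g(x) = -4 + 31/8·(x + 1) + 0·(x + 1)² - 3/32·(x + 1)³.
With (x + 1) = 3/2: g(1/2) = 383/256.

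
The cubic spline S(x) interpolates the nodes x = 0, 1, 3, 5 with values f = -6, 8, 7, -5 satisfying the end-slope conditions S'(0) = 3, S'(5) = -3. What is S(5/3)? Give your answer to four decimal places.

13.0258

Put σ_i = S'' at the i-th knot. Here h = (1, 2, 2) and Δ = (14, -1/2, -6), so the interior equations h_(i-1)·σ_(i-1) + 2(h_(i-1)+h_i)·σ_i + h_i·σ_(i+1) = 6(Δ_i − Δ_(i-1)) read
  1·σ_0 + 6·σ_1 + 2·σ_2 = 6(Δ_1 - Δ_0) = -87
  2·σ_1 + 8·σ_2 + 2·σ_3 = 6(Δ_2 - Δ_1) = -33
Clamped end conditions give two more equations: 2h_0·σ_0 + h_0·σ_1 = 6(Δ_0 - S'(0)) = 66 and h_2·σ_2 + 2h_2·σ_3 = 6(S'(5) - Δ_2) = 18.
Forward elimination and back-substitution give σ_0 = 1011/23, σ_1 = -504/23, σ_2 = 6/23, σ_3 = 201/46.
On [1, 3], S(x) = 8 + 645/46·(x - 1) - 252/23·(x - 1)² + 85/46·(x - 1)³.
With (x - 1) = 2/3: S(5/3) = 8089/621.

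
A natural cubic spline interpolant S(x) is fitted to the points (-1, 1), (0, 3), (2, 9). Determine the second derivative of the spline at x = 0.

Put M_i = S'' at the i-th knot. Here h = (1, 2) and Δ = (2, 3), so the interior equations h_(i-1)·M_(i-1) + 2(h_(i-1)+h_i)·M_i + h_i·M_(i+1) = 6(Δ_i − Δ_(i-1)) read
  1·M_0 + 6·M_1 + 2·M_2 = 6(Δ_1 - Δ_0) = 6
Natural end conditions: M_0 = M_2 = 0.
Forward elimination and back-substitution give M_0 = 0, M_1 = 1, M_2 = 0.

1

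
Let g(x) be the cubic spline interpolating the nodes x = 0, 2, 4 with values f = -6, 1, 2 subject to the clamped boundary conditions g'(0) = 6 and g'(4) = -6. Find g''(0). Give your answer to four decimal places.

Let M_i = g''(x_i). Step sizes h_i = 2, 2; slopes of the chords Δ_i = (y_(i+1) - y_i)/h_i = 7/2, 1/2.
  2·M_0 + 8·M_1 + 2·M_2 = 6(Δ_1 - Δ_0) = -18
Clamped end conditions give two more equations: 2h_0·M_0 + h_0·M_1 = 6(Δ_0 - g'(0)) = -15 and h_1·M_1 + 2h_1·M_2 = 6(g'(4) - Δ_1) = -39.
Solving: M_0 = -9/2, M_1 = 3/2, M_2 = -21/2.

-4.5000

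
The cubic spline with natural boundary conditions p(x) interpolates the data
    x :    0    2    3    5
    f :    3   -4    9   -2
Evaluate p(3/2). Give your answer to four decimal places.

-6.6563

Put σ_i = p'' at the i-th knot. Here h = (2, 1, 2) and Δ = (-7/2, 13, -11/2), so the interior equations h_(i-1)·σ_(i-1) + 2(h_(i-1)+h_i)·σ_i + h_i·σ_(i+1) = 6(Δ_i − Δ_(i-1)) read
  2·σ_0 + 6·σ_1 + 1·σ_2 = 6(Δ_1 - Δ_0) = 99
  1·σ_1 + 6·σ_2 + 2·σ_3 = 6(Δ_2 - Δ_1) = -111
Natural end conditions: σ_0 = σ_3 = 0.
Solving: σ_0 = 0, σ_1 = 141/7, σ_2 = -153/7, σ_3 = 0.
On [0, 2], p(x) = 3 - 143/14·x + 0·x² + 47/28·x³.
With x = 3/2: p(3/2) = -213/32.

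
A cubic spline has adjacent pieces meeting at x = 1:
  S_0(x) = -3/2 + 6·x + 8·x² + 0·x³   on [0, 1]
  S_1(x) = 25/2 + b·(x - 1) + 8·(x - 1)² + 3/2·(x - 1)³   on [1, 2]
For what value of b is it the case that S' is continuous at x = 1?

22

S_0'(x) = 6 + 16·x + 0·x², so S_0'(1) = 22. On the right, S_1'(1) = b, so b = 22.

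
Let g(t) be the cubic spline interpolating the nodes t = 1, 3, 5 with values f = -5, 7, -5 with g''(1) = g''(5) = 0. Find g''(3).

Write m_i for g''(x_i). With h_i = 2, 2 and divided differences Δ_i = 6, -6, the continuity of g' gives the tridiagonal system
  2·m_0 + 8·m_1 + 2·m_2 = 6(Δ_1 - Δ_0) = -72
Natural end conditions: m_0 = m_2 = 0.
Forward elimination and back-substitution give m_0 = 0, m_1 = -9, m_2 = 0.

-9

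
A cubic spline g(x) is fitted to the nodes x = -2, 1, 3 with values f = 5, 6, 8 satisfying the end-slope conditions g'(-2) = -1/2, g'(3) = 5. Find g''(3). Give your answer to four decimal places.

6.7000

Let M_i = g''(x_i). Step sizes h_i = 3, 2; slopes of the chords Δ_i = (y_(i+1) - y_i)/h_i = 1/3, 1.
  3·M_0 + 10·M_1 + 2·M_2 = 6(Δ_1 - Δ_0) = 4
Clamped end conditions give two more equations: 2h_0·M_0 + h_0·M_1 = 6(Δ_0 - g'(-2)) = 5 and h_1·M_1 + 2h_1·M_2 = 6(g'(3) - Δ_1) = 24.
Solving: M_0 = 23/15, M_1 = -7/5, M_2 = 67/10.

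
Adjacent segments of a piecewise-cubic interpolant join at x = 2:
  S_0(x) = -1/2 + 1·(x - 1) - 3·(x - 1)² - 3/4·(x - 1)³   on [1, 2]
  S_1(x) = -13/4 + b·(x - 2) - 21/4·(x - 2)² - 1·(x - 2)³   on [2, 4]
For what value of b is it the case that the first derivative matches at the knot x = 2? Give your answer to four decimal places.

S_0'(x) = 1 - 6·(x - 1) - 9/4·(x - 1)², so S_0'(2) = -29/4. On the right, S_1'(2) = b, so b = -29/4.

-7.2500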